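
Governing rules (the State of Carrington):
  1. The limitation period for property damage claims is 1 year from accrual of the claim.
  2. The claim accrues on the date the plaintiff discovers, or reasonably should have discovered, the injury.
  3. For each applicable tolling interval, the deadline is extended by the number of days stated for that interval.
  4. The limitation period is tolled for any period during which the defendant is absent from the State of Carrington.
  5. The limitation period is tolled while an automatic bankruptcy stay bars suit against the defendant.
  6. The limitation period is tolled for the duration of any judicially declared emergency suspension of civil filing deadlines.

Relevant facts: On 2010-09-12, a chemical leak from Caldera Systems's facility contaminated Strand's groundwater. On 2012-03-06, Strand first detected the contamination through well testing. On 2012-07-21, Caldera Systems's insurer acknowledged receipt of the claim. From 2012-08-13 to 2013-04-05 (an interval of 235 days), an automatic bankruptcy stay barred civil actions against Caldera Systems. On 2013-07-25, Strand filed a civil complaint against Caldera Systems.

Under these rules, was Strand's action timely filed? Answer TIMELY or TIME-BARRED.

Accrual is tied to discovery, so the period began on 2012-03-06 rather than on 2010-09-12 when the act occurred.
The untolled deadline — 1 year after 2012-03-06 — is 2013-03-06.
The automatic bankruptcy stay from 2012-08-13 to 2013-04-05 tolled the period for 235 days, extending the deadline to 2013-10-27.
The other events in the timeline have no effect on the limitation period under the stated rules.
The 2013-07-25 filing precedes the 2013-10-27 deadline; the claim is timely.

TIMELY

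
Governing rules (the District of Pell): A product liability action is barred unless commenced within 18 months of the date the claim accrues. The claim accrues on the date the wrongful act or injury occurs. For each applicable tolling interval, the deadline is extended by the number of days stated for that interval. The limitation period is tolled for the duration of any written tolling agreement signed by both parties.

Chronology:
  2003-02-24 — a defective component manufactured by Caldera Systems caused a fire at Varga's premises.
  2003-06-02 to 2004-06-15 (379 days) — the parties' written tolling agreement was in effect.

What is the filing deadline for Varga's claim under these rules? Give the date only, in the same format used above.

2005-09-07

The claim accrued on 2003-02-24, the date of the act.
Adding the 18 months base period to 2003-02-24 gives a deadline of 2004-08-24, before any tolling.
Because the written tolling agreement ran from 2003-06-02 to 2004-06-15, the deadline is extended by 379 days to 2005-09-07.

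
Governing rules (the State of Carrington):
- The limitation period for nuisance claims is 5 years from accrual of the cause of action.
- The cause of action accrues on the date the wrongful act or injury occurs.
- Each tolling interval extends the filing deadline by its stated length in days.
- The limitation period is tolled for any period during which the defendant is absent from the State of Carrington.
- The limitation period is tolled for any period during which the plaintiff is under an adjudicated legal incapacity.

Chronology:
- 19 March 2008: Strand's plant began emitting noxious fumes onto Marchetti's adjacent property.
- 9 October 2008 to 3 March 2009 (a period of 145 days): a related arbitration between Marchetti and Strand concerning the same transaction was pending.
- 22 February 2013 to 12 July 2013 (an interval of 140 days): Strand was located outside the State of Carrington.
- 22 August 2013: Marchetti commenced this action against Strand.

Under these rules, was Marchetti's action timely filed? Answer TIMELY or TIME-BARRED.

TIME-BARRED

The limitation period began to run on 19 March 2008.
5 years from 19 March 2008 is 19 March 2013.
Because the defendant's absence from the jurisdiction ran from 22 February 2013 to 12 July 2013, the deadline is extended by 140 days to 6 August 2013.
No stated provision tolls the period for a pending arbitration, so the interval from 9 October 2008 to 3 March 2009 has no effect on the deadline.
The 22 August 2013 filing falls after the 6 August 2013 deadline; the claim is time-barred.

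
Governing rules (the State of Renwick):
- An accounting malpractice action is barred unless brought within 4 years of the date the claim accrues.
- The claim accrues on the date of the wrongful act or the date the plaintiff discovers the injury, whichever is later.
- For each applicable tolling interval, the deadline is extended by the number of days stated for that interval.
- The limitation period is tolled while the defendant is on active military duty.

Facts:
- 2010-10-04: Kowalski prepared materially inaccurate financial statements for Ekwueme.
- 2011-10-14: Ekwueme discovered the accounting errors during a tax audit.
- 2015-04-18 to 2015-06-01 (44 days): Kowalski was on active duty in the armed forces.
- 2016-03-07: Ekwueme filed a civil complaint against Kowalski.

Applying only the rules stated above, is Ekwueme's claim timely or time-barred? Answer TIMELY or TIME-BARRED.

Because discovery on 2011-10-14 post-dates the 2010-10-04 act, accrual under the later-of rule falls on 2011-10-14.
The untolled deadline — 4 years after 2011-10-14 — is 2015-10-14.
Because the defendant's active military service ran from 2015-04-18 to 2015-06-01, the deadline is extended by 44 days to 2015-11-27.
Filing on 2016-03-07 missed the 2015-11-27 deadline — the action is time-barred.

TIME-BARRED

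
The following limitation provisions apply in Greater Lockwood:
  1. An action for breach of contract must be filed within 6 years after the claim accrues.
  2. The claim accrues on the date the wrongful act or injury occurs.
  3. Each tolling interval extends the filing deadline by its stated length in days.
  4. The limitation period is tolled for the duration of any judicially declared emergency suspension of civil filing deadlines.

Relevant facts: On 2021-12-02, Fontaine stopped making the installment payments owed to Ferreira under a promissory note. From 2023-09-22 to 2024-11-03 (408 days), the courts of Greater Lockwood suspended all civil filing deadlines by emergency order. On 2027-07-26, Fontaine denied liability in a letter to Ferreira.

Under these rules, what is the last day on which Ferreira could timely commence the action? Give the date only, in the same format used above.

2029-01-13

The claim accrued on 2021-12-02, when the wrongful act occurred.
The untolled deadline — 6 years after 2021-12-02 — is 2027-12-02.
The emergency suspension of filing deadlines from 2023-09-22 to 2024-11-03 tolled the period for 408 days, extending the deadline to 2029-01-13.
None of the other events listed affects the running of the period under the stated rules.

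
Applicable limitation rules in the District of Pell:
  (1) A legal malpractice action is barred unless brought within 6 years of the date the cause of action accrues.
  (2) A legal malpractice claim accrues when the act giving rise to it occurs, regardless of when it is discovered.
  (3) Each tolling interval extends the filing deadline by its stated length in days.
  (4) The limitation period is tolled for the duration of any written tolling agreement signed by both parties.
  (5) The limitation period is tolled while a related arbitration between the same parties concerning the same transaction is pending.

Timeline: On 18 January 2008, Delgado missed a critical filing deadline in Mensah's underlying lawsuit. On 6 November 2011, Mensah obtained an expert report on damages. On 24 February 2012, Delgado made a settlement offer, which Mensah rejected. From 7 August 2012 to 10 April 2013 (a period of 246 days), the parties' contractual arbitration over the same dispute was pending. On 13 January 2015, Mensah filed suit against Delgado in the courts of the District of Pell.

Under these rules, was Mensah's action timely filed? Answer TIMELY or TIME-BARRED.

The cause of action accrued on 18 January 2008, the date of the act.
6 years from 18 January 2008 is 18 January 2014.
Because the pending related arbitration ran from 7 August 2012 to 10 April 2013, the deadline is extended by 246 days to 21 September 2014.
None of the other events listed affects the running of the period under the stated rules.
Mensah filed on 13 January 2015, after the 21 September 2014 deadline, so the action is time-barred.

TIME-BARRED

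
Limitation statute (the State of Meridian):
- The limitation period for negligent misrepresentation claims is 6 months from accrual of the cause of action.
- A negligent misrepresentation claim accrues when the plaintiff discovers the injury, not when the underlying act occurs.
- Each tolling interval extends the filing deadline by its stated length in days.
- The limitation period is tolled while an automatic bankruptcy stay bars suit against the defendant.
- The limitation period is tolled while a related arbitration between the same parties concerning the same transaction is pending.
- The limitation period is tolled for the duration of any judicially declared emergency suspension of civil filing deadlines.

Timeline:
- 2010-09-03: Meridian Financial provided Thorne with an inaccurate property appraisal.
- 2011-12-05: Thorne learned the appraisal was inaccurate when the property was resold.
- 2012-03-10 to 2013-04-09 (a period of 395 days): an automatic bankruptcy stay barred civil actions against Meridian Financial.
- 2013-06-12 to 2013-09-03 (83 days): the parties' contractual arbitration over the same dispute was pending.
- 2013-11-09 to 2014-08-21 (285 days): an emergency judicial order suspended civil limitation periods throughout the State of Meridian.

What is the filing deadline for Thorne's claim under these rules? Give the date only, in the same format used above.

Accrual is tied to discovery, so the period began on 2011-12-05 rather than on 2010-09-03 when the act occurred.
Adding the 6 months base period to 2011-12-05 gives a deadline of 2012-06-05, before any tolling.
The period was tolled for 395 days by the automatic bankruptcy stay (2012-03-10 to 2013-04-09), pushing the deadline to 2013-07-05.
The pending related arbitration from 2013-06-12 to 2013-09-03 tolled the period for 83 days, extending the deadline to 2013-09-26.
The emergency suspension of filing deadlines from 2013-11-09 to 2014-08-21 began after the period had already run on 2013-09-26, so it has no tolling effect.

2013-09-26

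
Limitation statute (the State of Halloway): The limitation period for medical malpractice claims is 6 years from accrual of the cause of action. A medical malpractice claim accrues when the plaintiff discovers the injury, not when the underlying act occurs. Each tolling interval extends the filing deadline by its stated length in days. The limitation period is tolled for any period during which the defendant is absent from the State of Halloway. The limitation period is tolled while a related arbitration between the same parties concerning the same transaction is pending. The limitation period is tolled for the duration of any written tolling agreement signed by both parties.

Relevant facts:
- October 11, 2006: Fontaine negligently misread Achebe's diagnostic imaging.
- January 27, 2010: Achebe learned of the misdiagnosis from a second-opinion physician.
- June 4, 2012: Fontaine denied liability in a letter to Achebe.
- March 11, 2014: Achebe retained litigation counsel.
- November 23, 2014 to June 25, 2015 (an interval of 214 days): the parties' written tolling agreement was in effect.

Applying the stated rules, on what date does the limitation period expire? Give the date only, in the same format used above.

August 28, 2016

Under the discovery rule, the claim accrued on January 27, 2010, when Achebe discovered the injury — not on the October 11, 2006 date of the underlying act.
6 years from January 27, 2010 is January 27, 2016.
Because the written tolling agreement ran from November 23, 2014 to June 25, 2015, the deadline is extended by 214 days to August 28, 2016.
Nothing else in the chronology tolls or restarts the period.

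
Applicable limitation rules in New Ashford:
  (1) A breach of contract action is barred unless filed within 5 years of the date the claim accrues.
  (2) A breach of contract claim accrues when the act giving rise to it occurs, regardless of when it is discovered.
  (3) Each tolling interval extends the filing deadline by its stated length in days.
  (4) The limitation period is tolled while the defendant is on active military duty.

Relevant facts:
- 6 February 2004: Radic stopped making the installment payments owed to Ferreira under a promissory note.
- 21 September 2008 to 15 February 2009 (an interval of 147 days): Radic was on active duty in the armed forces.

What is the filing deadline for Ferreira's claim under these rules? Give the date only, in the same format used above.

The claim accrued on 6 February 2004, when the wrongful act occurred.
5 years from 6 February 2004 is 6 February 2009.
Because the defendant's active military service ran from 21 September 2008 to 15 February 2009, the deadline is extended by 147 days to 3 July 2009.

3 July 2009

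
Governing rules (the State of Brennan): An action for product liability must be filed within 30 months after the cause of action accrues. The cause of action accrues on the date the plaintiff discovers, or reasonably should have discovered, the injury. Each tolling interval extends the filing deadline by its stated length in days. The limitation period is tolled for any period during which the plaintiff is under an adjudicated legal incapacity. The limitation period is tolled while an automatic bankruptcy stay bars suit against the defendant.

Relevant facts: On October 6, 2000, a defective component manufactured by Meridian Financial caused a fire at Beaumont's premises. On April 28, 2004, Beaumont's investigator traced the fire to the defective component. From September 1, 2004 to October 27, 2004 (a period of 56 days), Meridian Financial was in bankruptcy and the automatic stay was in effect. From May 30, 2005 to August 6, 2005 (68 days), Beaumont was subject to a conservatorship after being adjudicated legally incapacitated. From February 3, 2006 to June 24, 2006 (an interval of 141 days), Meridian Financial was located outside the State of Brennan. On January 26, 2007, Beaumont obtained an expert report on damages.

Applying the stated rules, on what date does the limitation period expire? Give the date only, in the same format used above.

March 1, 2007

The claim did not accrue until Beaumont discovered the injury on April 28, 2004; the October 6, 2000 act date does not start the clock under the stated rule.
30 months from April 28, 2004 is October 28, 2006.
Because the automatic bankruptcy stay ran from September 1, 2004 to October 27, 2004, the deadline is extended by 56 days to December 23, 2006.
The plaintiff's legal incapacity from May 30, 2005 to August 6, 2005 tolled the period for 68 days, extending the deadline to March 1, 2007.
Although the defendant's absence ran from February 3, 2006 to June 24, 2006, the stated rules do not make that a tolling event, so it is disregarded.
Nothing else in the chronology tolls or restarts the period.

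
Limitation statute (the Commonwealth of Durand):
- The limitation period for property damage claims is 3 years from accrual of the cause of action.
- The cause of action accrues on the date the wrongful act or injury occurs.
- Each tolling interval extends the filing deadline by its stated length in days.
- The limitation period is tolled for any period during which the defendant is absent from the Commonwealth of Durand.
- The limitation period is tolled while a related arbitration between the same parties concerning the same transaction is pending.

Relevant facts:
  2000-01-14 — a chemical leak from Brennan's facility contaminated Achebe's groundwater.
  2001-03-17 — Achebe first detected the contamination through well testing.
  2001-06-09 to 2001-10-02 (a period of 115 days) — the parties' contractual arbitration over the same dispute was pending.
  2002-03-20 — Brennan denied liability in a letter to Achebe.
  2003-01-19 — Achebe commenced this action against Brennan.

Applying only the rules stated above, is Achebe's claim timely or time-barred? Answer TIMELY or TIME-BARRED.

Because the rule ties accrual to occurrence, the claim accrued on 2000-01-14, not on the 2001-03-17 discovery date.
Adding the 3 years base period to 2000-01-14 gives a deadline of 2003-01-14, before any tolling.
The period was tolled for 115 days by the pending related arbitration (2001-06-09 to 2001-10-02), pushing the deadline to 2003-05-09.
The other events in the timeline have no effect on the limitation period under the stated rules.
Achebe filed on 2003-01-19, before the 2003-05-09 deadline, so the action is timely.

TIMELY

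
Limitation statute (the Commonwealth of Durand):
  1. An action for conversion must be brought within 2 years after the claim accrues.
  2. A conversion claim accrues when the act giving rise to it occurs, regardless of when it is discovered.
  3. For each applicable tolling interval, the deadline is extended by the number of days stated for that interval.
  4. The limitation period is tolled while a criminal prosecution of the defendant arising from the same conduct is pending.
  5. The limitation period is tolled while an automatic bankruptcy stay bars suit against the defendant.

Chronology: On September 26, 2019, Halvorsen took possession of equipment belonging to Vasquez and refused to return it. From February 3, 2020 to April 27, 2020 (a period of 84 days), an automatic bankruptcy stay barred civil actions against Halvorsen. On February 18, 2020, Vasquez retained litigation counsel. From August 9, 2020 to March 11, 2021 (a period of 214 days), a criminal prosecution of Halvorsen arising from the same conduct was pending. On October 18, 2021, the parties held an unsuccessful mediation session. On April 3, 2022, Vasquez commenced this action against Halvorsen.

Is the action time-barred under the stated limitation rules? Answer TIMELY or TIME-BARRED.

TIMELY

The claim accrued on September 26, 2019, the date of the act.
2 years from September 26, 2019 is September 26, 2021.
The period was tolled for 84 days by the automatic bankruptcy stay (February 3, 2020 to April 27, 2020), pushing the deadline to December 19, 2021.
The period was tolled for 214 days by the pending criminal prosecution (August 9, 2020 to March 11, 2021), pushing the deadline to July 21, 2022.
Nothing else in the chronology tolls or restarts the period.
Filing on April 3, 2022 beat the July 21, 2022 deadline — the action is timely.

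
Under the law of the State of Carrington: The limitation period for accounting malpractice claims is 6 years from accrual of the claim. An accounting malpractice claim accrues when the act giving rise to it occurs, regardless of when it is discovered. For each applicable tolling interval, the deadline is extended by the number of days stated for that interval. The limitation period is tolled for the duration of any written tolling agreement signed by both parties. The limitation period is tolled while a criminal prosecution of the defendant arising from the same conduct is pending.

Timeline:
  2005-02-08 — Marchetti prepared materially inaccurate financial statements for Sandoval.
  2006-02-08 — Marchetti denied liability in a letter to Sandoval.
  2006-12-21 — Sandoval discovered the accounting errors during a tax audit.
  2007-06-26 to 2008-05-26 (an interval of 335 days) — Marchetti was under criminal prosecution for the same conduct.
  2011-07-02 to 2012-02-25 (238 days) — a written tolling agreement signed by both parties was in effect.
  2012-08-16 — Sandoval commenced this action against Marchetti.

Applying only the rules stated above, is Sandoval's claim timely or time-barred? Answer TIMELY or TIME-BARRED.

TIMELY

The claim accrued on 2005-02-08, when the wrongful act occurred; under the stated occurrence rule the 2006-12-21 discovery does not delay accrual.
6 years from 2005-02-08 is 2011-02-08.
The pending criminal prosecution from 2007-06-26 to 2008-05-26 tolled the period for 335 days, extending the deadline to 2012-01-09.
Because the written tolling agreement ran from 2011-07-02 to 2012-02-25, the deadline is extended by 238 days to 2012-09-03.
Nothing else in the chronology tolls or restarts the period.
Filing on 2012-08-16 beat the 2012-09-03 deadline — the action is timely.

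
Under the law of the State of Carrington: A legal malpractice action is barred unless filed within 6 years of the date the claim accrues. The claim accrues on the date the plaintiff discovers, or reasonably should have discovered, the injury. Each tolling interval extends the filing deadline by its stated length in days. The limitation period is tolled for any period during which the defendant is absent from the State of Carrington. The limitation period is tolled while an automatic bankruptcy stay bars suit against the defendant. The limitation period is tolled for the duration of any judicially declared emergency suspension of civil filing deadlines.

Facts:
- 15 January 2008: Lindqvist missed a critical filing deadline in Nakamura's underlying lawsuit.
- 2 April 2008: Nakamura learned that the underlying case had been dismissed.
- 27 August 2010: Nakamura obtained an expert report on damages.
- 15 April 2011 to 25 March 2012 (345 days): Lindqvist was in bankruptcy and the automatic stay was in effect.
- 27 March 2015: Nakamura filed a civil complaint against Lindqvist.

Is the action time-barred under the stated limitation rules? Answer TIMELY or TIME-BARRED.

TIME-BARRED

Accrual is tied to discovery, so the period began on 2 April 2008 rather than on 15 January 2008 when the act occurred.
The untolled deadline — 6 years after 2 April 2008 — is 2 April 2014.
Because the automatic bankruptcy stay ran from 15 April 2011 to 25 March 2012, the deadline is extended by 345 days to 13 March 2015.
None of the other events listed affects the running of the period under the stated rules.
The 27 March 2015 filing falls after the 13 March 2015 deadline; the claim is time-barred.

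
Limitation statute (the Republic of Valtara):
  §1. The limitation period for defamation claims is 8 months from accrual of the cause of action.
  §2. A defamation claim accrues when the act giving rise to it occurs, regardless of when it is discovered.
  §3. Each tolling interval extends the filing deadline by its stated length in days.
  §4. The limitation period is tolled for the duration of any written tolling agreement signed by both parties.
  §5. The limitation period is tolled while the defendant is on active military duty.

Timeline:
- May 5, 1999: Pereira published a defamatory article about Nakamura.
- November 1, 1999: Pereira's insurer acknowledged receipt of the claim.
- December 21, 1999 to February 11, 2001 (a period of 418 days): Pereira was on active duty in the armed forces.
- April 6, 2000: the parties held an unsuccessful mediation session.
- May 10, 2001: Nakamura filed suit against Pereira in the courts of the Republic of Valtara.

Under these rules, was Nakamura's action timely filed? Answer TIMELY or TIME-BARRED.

The cause of action accrued on May 5, 1999, the date of the act.
The untolled deadline — 8 months after May 5, 1999 — is January 5, 2000.
Because the defendant's active military service ran from December 21, 1999 to February 11, 2001, the deadline is extended by 418 days to February 26, 2001.
None of the other events listed affects the running of the period under the stated rules.
The May 10, 2001 filing falls after the February 26, 2001 deadline; the claim is time-barred.

TIME-BARRED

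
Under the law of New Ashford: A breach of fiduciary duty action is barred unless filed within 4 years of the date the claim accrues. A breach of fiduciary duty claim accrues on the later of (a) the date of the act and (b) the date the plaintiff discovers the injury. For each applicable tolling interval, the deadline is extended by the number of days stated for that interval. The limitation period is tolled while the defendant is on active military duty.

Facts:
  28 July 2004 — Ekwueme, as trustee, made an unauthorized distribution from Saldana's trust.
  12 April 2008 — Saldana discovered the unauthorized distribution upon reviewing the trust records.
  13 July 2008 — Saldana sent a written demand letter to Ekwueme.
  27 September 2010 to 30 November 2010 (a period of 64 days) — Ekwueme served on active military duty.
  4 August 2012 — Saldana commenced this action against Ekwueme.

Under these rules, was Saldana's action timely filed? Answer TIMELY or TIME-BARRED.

Taking the later of the act (28 July 2004) and discovery (12 April 2008), the claim accrued on 12 April 2008.
Adding the 4 years base period to 12 April 2008 gives a deadline of 12 April 2012, before any tolling.
Because the defendant's active military service ran from 27 September 2010 to 30 November 2010, the deadline is extended by 64 days to 15 June 2012.
Nothing else in the chronology tolls or restarts the period.
Filing on 4 August 2012 missed the 15 June 2012 deadline — the action is time-barred.

TIME-BARRED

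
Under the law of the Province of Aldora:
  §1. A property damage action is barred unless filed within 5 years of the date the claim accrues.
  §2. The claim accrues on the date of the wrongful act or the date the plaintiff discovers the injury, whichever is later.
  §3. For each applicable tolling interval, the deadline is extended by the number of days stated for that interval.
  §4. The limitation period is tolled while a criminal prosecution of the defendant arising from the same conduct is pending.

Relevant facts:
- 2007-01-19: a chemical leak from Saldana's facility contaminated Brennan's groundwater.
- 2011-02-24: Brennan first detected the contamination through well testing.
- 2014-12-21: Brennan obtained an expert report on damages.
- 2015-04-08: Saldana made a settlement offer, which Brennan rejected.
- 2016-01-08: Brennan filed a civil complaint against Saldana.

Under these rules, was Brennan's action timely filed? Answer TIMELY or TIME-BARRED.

TIMELY

Because discovery on 2011-02-24 post-dates the 2007-01-19 act, accrual under the later-of rule falls on 2011-02-24.
Adding the 5 years base period to 2011-02-24 gives a deadline of 2016-02-24, before any tolling.
The other events in the timeline have no effect on the limitation period under the stated rules.
Brennan filed on 2016-01-08, before the 2016-02-24 deadline, so the action is timely.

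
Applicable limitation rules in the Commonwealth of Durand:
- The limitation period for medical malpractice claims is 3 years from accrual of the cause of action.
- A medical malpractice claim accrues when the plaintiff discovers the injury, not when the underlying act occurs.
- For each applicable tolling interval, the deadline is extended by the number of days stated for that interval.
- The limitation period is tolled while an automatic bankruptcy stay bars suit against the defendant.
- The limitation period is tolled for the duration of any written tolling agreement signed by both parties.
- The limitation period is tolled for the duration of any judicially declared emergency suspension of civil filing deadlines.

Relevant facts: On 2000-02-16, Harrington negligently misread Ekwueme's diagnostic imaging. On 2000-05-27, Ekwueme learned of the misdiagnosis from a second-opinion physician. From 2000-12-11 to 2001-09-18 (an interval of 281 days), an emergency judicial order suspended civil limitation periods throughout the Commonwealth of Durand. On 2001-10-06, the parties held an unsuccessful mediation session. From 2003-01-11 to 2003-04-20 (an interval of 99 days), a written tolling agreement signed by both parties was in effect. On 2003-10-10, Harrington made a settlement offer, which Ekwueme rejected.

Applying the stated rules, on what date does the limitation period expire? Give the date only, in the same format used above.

The claim did not accrue until Ekwueme discovered the injury on 2000-05-27; the 2000-02-16 act date does not start the clock under the stated rule.
The untolled deadline — 3 years after 2000-05-27 — is 2003-05-27.
The period was tolled for 281 days by the emergency suspension of filing deadlines (2000-12-11 to 2001-09-18), pushing the deadline to 2004-03-03.
The period was tolled for 99 days by the written tolling agreement (2003-01-11 to 2003-04-20), pushing the deadline to 2004-06-10.
None of the other events listed affects the running of the period under the stated rules.

2004-06-10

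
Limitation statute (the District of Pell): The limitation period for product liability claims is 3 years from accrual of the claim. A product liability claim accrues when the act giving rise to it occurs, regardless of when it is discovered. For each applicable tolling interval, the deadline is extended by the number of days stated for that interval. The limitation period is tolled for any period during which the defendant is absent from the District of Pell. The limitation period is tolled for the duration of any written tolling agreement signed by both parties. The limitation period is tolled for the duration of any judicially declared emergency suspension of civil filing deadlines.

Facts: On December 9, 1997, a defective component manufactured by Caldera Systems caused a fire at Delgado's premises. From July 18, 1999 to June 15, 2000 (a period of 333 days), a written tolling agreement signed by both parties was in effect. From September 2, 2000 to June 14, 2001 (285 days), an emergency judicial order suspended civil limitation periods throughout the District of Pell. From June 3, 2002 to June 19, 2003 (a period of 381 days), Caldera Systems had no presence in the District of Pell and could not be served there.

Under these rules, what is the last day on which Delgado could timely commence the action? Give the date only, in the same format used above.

September 4, 2003

The limitation period began to run on December 9, 1997.
The untolled deadline — 3 years after December 9, 1997 — is December 9, 2000.
Because the written tolling agreement ran from July 18, 1999 to June 15, 2000, the deadline is extended by 333 days to November 7, 2001.
The period was tolled for 285 days by the emergency suspension of filing deadlines (September 2, 2000 to June 14, 2001), pushing the deadline to August 19, 2002.
The period was tolled for 381 days by the defendant's absence from the jurisdiction (June 3, 2002 to June 19, 2003), pushing the deadline to September 4, 2003.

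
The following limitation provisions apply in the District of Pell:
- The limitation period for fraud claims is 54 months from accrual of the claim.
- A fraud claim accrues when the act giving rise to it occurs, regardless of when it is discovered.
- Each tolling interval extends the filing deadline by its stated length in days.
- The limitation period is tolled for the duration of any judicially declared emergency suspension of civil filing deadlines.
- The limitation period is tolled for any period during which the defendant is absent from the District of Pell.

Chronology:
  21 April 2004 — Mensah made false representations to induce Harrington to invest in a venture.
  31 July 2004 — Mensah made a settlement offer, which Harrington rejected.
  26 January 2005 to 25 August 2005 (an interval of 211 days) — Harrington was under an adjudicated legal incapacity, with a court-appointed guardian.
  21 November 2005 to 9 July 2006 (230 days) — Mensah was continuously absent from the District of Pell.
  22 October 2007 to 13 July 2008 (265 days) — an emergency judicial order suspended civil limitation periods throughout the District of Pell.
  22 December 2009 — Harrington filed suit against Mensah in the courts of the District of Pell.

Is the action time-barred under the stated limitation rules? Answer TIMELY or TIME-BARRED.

The limitation period began to run on 21 April 2004.
Adding the 54 months base period to 21 April 2004 gives a deadline of 21 October 2008, before any tolling.
Because the defendant's absence from the jurisdiction ran from 21 November 2005 to 9 July 2006, the deadline is extended by 230 days to 8 June 2009.
The emergency suspension of filing deadlines from 22 October 2007 to 13 July 2008 tolled the period for 265 days, extending the deadline to 28 February 2010.
The plaintiff's legal incapacity from 26 January 2005 to 25 August 2005 does not toll the period, because no stated rule makes the plaintiff's incapacity a tolling event.
None of the other events listed affects the running of the period under the stated rules.
The 22 December 2009 filing precedes the 28 February 2010 deadline; the claim is timely.

TIMELY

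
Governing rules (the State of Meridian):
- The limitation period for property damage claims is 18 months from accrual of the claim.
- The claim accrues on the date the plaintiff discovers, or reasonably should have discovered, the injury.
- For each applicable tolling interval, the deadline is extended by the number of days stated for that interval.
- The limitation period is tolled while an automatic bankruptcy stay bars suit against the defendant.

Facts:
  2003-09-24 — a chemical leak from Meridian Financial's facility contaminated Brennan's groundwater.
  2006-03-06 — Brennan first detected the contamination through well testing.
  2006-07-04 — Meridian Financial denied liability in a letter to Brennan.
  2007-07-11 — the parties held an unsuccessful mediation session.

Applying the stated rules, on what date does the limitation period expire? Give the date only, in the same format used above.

The claim did not accrue until Brennan discovered the injury on 2006-03-06; the 2003-09-24 act date does not start the clock under the stated rule.
The untolled deadline — 18 months after 2006-03-06 — is 2007-09-06.
The other events in the timeline have no effect on the limitation period under the stated rules.

2007-09-06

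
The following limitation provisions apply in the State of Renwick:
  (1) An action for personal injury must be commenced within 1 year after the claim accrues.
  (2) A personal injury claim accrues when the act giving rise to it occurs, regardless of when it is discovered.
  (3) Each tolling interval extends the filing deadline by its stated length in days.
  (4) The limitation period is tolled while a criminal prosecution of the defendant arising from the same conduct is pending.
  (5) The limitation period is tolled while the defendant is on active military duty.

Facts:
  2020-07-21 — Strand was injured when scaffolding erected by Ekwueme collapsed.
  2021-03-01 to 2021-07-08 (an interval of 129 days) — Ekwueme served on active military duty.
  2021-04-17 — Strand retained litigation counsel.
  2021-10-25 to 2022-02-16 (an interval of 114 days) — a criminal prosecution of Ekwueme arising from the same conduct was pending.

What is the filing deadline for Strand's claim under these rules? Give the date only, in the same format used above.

The claim accrued on 2020-07-21, when the wrongful act occurred.
Adding the 1 year base period to 2020-07-21 gives a deadline of 2021-07-21, before any tolling.
Because the defendant's active military service ran from 2021-03-01 to 2021-07-08, the deadline is extended by 129 days to 2021-11-27.
The period was tolled for 114 days by the pending criminal prosecution (2021-10-25 to 2022-02-16), pushing the deadline to 2022-03-21.
Nothing else in the chronology tolls or restarts the period.

2022-03-21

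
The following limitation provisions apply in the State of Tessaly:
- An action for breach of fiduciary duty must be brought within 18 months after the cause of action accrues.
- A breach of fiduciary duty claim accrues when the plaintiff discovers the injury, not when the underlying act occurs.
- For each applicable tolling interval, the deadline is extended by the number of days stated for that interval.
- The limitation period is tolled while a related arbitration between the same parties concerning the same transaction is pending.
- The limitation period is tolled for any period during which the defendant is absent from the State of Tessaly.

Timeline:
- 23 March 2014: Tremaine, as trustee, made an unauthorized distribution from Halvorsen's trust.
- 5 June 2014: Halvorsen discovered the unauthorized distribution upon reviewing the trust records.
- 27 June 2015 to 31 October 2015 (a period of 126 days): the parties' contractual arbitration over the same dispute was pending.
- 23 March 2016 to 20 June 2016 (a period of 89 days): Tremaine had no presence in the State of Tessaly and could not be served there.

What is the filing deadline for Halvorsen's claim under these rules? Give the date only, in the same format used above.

The claim did not accrue until Halvorsen discovered the injury on 5 June 2014; the 23 March 2014 act date does not start the clock under the stated rule.
18 months from 5 June 2014 is 5 December 2015.
Because the pending related arbitration ran from 27 June 2015 to 31 October 2015, the deadline is extended by 126 days to 9 April 2016.
Because the defendant's absence from the jurisdiction ran from 23 March 2016 to 20 June 2016, the deadline is extended by 89 days to 7 July 2016.

7 July 2016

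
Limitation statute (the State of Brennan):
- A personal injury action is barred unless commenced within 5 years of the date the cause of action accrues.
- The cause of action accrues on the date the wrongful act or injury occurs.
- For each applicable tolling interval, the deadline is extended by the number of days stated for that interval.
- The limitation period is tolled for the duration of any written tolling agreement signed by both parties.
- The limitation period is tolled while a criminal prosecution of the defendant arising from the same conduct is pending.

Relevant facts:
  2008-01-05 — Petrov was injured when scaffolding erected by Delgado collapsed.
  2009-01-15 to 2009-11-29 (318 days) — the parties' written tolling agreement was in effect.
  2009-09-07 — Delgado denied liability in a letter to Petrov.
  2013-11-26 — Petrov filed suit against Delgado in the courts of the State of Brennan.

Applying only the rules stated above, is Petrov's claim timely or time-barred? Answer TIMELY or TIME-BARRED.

TIME-BARRED

The limitation period began to run on 2008-01-05.
The untolled deadline — 5 years after 2008-01-05 — is 2013-01-05.
The written tolling agreement from 2009-01-15 to 2009-11-29 tolled the period for 318 days, extending the deadline to 2013-11-19.
None of the other events listed affects the running of the period under the stated rules.
The 2013-11-26 filing falls after the 2013-11-19 deadline; the claim is time-barred.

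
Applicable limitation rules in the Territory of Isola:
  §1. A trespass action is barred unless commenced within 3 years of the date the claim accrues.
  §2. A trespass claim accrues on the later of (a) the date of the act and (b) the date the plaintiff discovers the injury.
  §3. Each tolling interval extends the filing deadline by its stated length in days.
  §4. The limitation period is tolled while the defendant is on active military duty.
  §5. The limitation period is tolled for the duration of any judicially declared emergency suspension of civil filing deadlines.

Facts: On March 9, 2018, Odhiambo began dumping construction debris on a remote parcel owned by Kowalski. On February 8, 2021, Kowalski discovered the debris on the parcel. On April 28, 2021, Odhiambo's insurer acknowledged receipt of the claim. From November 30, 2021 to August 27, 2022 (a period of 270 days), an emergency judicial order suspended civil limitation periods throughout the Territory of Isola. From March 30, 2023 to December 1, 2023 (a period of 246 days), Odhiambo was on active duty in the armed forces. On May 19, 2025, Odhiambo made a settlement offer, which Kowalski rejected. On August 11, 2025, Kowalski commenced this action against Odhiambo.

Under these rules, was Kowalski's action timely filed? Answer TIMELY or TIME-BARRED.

Taking the later of the act (March 9, 2018) and discovery (February 8, 2021), the claim accrued on February 8, 2021.
Adding the 3 years base period to February 8, 2021 gives a deadline of February 8, 2024, before any tolling.
Because the emergency suspension of filing deadlines ran from November 30, 2021 to August 27, 2022, the deadline is extended by 270 days to November 4, 2024.
The defendant's active military service from March 30, 2023 to December 1, 2023 tolled the period for 246 days, extending the deadline to July 8, 2025.
Nothing else in the chronology tolls or restarts the period.
Kowalski filed on August 11, 2025, after the July 8, 2025 deadline, so the action is time-barred.

TIME-BARRED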